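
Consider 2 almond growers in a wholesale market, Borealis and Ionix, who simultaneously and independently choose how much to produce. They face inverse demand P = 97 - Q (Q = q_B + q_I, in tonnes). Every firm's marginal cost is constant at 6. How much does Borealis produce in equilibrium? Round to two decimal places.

30.33

Each firm earns π_i = (97 - Q)q_i - 6q_i.
Setting ∂π_i/∂q_i = 0 with rivals' quantities fixed: 91 - 2q_i - q_j = 0.
With identical firms every q_j equals q_i, so q_j = q_i and 91 = 3q_i, giving q_i = 91/3.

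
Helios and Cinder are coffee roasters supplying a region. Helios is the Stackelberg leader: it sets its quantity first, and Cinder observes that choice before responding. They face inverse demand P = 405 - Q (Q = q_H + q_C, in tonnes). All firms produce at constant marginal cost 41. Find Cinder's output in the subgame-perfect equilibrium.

The follower Cinder best-responds to any q_H: π_C = (405 - Q)q_C - 41q_C.
Follower FOC: 364 - q_H - 2q_C = 0, so q_C(q_H) = (364 - q_H)/2.
The leader anticipates this reaction. Substituting into P = 405 - Q gives P = 223 - (1/2)q_H, so π_H = (223 - (1/2)q_H)q_H - 41q_H.
Leader FOC: 182 - q_H = 0, so q_H = 182.
Then q_C = (364 - 182)/2 = 91.

91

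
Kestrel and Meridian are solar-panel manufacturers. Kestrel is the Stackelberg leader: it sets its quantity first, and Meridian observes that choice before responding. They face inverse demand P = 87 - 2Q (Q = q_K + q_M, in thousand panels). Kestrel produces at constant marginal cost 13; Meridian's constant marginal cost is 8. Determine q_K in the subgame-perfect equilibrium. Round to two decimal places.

17.25

Solve by backward induction. Given q_K, the follower Meridian maximises π_M = (87 - 2q_K - 2q_M)q_M - 8q_M.
Setting the follower's marginal profit to zero, 79 - 2q_K - 4q_M = 0, i.e. q_M = (79 - 2q_K)/4.
The leader anticipates this reaction. Substituting into P = 87 - 2Q gives P = 95/2 - q_K, so π_K = (95/2 - q_K)q_K - 13q_K.
The leader's first-order condition 69/2 - 2q_K = 0 yields q_K = 69/4.
Then q_M = (79 - 2·(69/4))/4 = 89/8.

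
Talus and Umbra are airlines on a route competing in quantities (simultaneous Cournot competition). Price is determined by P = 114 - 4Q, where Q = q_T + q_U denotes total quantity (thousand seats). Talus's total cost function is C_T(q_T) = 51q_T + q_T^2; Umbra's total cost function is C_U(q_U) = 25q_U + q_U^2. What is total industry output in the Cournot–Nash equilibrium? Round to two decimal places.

Talus's profit: π_T = (114 - 4Q)q_T - (51q_T + q_T²). Setting ∂π_T/∂q_T = 0: 63 - 10q_T - 4(q_U) = 0.
Umbra's first-order condition: 89 - 10q_U - 4(q_T) = 0.
Best responses: q_T = (63 - 4q_U)/10, q_U = (89 - 4q_T)/10.
Solving the pair: q_T = 137/42, q_U = 319/42.
Total output Q = 137/42 + 319/42 = 76/7.

10.86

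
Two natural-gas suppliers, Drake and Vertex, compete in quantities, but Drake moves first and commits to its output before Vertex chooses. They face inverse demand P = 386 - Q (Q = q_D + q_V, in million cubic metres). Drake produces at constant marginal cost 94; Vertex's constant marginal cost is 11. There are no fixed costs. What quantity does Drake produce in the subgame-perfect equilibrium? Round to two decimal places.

104.50

Solve by backward induction. Given q_D, the follower Vertex maximises π_V = (386 - q_D - q_V)q_V - 11q_V.
Follower FOC: 375 - q_D - 2q_V = 0, so q_V(q_D) = (375 - q_D)/2.
The leader anticipates this reaction. Substituting into P = 386 - Q gives P = 397/2 - (1/2)q_D, so π_D = (397/2 - (1/2)q_D)q_D - 94q_D.
The leader's first-order condition 209/2 - q_D = 0 yields q_D = 209/2.
Then q_V = (375 - 209/2)/2 = 541/4.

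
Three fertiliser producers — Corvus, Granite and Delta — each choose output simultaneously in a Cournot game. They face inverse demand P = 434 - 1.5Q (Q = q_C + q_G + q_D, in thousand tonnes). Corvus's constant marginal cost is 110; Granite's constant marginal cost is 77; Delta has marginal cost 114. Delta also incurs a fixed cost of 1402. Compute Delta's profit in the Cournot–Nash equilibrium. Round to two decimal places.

Corvus's profit: π_C = (434 - 1.5Q)q_C - (110q_C). Setting ∂π_C/∂q_C = 0: 324 - 3q_C - (3/2)(q_G + q_D) = 0.
Granite's profit: π_G = (434 - 1.5Q)q_G - (77q_G). Setting ∂π_G/∂q_G = 0: 357 - 3q_G - (3/2)(q_C + q_D) = 0.
Delta's profit: π_D = (434 - 1.5Q)q_D - (114q_D). Setting ∂π_D/∂q_D = 0: 320 - 3q_D - (3/2)(q_C + q_G) = 0.
Summing all 3 equations gives 1001 − 6Q = 0, hence Q = 1001/6.
Back-substituting: q_C = (324 − 1001/4)/(3/2) = 295/6, q_G = (357 − 1001/4)/(3/2) = 427/6, q_D = (320 − 1001/4)/(3/2) = 93/2.
Price P = 434 - (3/2)·(1001/6) = 735/4.
Delta's profit: (735/4 - 114)·(93/2) - 1402 = 1841.3750.

1841.38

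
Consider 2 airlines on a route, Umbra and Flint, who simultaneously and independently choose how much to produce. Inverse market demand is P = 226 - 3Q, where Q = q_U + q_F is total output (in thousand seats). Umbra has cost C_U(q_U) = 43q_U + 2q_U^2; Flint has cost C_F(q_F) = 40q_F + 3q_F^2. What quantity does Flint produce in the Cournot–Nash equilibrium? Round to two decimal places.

11.81

Umbra's profit: π_U = (226 - 3Q)q_U - (43q_U + 2q_U²). Setting ∂π_U/∂q_U = 0: 183 - 10q_U - 3(q_F) = 0.
Flint's first-order condition: 186 - 12q_F - 3(q_U) = 0.
So q_U = (183 - 3q_F)/10 and q_F = (186 - 3q_U)/12.
Substituting one into the other gives q_U = 546/37 and q_F = 437/37.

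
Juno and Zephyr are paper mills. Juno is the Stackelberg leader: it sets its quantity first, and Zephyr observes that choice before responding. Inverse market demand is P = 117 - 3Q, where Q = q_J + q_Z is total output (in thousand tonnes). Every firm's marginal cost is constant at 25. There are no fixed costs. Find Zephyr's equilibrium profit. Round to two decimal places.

Solve by backward induction. Given q_J, the follower Zephyr maximises π_Z = (117 - 3q_J - 3q_Z)q_Z - 25q_Z.
Setting the follower's marginal profit to zero, 92 - 3q_J - 6q_Z = 0, i.e. q_Z = (92 - 3q_J)/6.
The leader anticipates this reaction. Substituting into P = 117 - 3Q gives P = 71 - (3/2)q_J, so π_J = (71 - (3/2)q_J)q_J - 25q_J.
Maximising: ∂π_J/∂q_J = 46 - 3q_J = 0, giving q_J = 46/3.
Then q_Z = (92 - 3·(46/3))/6 = 23/3.
Price P = 117 - 3·23 = 48.
Zephyr's profit: (48 - 25)·(23/3) = 529/3.

176.33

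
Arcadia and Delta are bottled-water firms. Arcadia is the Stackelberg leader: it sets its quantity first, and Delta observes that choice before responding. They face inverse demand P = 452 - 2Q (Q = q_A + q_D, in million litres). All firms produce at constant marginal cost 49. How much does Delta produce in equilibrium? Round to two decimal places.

Solve by backward induction. Given q_A, the follower Delta maximises π_D = (452 - 2q_A - 2q_D)q_D - 49q_D.
∂π_D/∂q_D = 403 - 2q_A - 4q_D = 0 gives the reaction function q_D = (403 - 2q_A)/4.
The leader anticipates this reaction. Substituting into P = 452 - 2Q gives P = 501/2 - q_A, so π_A = (501/2 - q_A)q_A - 49q_A.
Maximising: ∂π_A/∂q_A = 403/2 - 2q_A = 0, giving q_A = 403/4.
Then q_D = (403 - 2·(403/4))/4 = 403/8.

50.38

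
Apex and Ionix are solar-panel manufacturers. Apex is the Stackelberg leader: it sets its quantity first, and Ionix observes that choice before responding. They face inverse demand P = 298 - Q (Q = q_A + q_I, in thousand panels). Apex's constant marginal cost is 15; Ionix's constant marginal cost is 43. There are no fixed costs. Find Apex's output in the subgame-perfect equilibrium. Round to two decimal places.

155.50

Solve by backward induction. Given q_A, the follower Ionix maximises π_I = (298 - q_A - q_I)q_I - 43q_I.
Setting the follower's marginal profit to zero, 255 - q_A - 2q_I = 0, i.e. q_I = (255 - q_A)/2.
The leader anticipates this reaction. Substituting into P = 298 - Q gives P = 341/2 - (1/2)q_A, so π_A = (341/2 - (1/2)q_A)q_A - 15q_A.
Leader FOC: 311/2 - q_A = 0, so q_A = 311/2.
Then q_I = (255 - 311/2)/2 = 199/4.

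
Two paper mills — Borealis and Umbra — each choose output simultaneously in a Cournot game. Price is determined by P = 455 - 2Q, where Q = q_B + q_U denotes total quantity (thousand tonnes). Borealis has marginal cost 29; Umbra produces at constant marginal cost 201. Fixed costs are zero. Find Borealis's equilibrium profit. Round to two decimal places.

19866.89

Borealis's profit: π_B = (455 - 2Q)q_B - (29q_B). Setting ∂π_B/∂q_B = 0: 426 - 4q_B - 2(q_U) = 0.
Umbra's profit: π_U = (455 - 2Q)q_U - (201q_U). Setting ∂π_U/∂q_U = 0: 254 - 4q_U - 2(q_B) = 0.
So q_B = (426 - 2q_U)/4 and q_U = (254 - 2q_B)/4.
Solving the pair: q_B = 299/3, q_U = 41/3.
Price P = 455 - 2·(340/3) = 685/3.
Borealis's profit: (685/3 - 29)·(299/3) = 19866.8889.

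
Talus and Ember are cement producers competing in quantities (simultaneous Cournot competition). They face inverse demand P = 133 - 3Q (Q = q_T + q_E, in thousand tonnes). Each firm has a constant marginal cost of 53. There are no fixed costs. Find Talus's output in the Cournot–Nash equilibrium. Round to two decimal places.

A representative firm's profit is π_i = q_i(133 - 3Q) - 53q_i.
First-order condition (treating rivals' output as given): 80 - 6q_i - 3q_j = 0.
With identical firms every q_j equals q_i, so q_j = q_i and 80 = 9q_i, giving q_i = 80/9.

8.89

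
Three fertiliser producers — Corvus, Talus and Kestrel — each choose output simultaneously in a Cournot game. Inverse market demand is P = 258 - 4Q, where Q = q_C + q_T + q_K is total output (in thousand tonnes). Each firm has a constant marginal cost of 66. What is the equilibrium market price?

A representative firm's profit is π_i = q_i(258 - 4Q) - 66q_i.
First-order condition (treating rivals' output as given): 192 - 8q_i - 4·Σ_{j≠i} q_j = 0.
With identical firms every q_j equals q_i, so Σ_{j≠i} q_j = 2q_i and 192 = 16q_i, giving q_i = 12.
Total output Q = 36, so price P = 258 - 4·36 = 114.

114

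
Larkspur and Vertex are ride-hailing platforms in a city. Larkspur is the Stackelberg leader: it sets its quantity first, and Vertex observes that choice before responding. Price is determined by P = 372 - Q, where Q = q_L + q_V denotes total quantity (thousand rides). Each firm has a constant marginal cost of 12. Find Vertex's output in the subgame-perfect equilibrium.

90

The follower Vertex best-responds to any q_L: π_V = (372 - Q)q_V - 12q_V.
Follower FOC: 360 - q_L - 2q_V = 0, so q_V(q_L) = (360 - q_L)/2.
Larkspur substitutes q_V(q_L) into its own profit: π_L = q_L(372 - q_L - (360 - q_L)/2) - 12q_L = (192 - (1/2)q_L)q_L - 12q_L.
Maximising: ∂π_L/∂q_L = 180 - q_L = 0, giving q_L = 180.
Then q_V = (360 - 180)/2 = 90.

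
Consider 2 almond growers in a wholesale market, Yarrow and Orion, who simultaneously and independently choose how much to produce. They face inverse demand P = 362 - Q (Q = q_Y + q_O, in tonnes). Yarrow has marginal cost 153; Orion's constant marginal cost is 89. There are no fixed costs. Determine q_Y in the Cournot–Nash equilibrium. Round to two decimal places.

Yarrow's profit: π_Y = (362 - Q)q_Y - (153q_Y). Setting ∂π_Y/∂q_Y = 0: 209 - 2q_Y - (q_O) = 0.
Orion's first-order condition: 273 - 2q_O - (q_Y) = 0.
Best responses: q_Y = (209 - q_O)/2, q_O = (273 - q_Y)/2.
Solving the pair: q_Y = 145/3, q_O = 337/3.

48.33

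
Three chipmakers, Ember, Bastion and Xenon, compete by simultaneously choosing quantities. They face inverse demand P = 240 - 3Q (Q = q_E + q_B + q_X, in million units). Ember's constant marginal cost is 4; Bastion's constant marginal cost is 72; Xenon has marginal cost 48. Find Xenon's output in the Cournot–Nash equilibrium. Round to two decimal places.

14.33

Ember's profit: π_E = (240 - 3Q)q_E - (4q_E). Setting ∂π_E/∂q_E = 0: 236 - 6q_E - 3(q_B + q_X) = 0.
Bastion's first-order condition: 168 - 6q_B - 3(q_E + q_X) = 0.
Xenon's first-order condition: 192 - 6q_X - 3(q_E + q_B) = 0.
Adding the 3 conditions: 596 − 6Q − 6Q = 0, i.e. Q = 149/3.
Back-substituting: q_E = (236 − 149)/3 = 29, q_B = (168 − 149)/3 = 19/3, q_X = (192 − 149)/3 = 43/3.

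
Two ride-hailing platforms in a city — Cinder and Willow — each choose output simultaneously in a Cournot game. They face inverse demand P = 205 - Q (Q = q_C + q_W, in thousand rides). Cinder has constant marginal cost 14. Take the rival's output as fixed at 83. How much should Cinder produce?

54

With the rival's output fixed at 83, Cinder's profit is π_C = (205 - 83 - q_C)q_C - (14q_C) = (122 - q_C)q_C - (14q_C).
∂π_C/∂q_C = 108 - 2q_C = 0, so q_C = 54.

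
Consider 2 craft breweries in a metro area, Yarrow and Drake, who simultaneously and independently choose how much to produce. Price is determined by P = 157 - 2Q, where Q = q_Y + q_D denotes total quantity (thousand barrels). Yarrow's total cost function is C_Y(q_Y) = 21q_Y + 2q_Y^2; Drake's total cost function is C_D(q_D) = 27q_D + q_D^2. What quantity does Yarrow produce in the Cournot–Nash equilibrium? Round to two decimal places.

Yarrow's profit: π_Y = (157 - 2Q)q_Y - (21q_Y + 2q_Y²). Setting ∂π_Y/∂q_Y = 0: 136 - 8q_Y - 2(q_D) = 0.
Drake's profit: π_D = (157 - 2Q)q_D - (27q_D + q_D²). Setting ∂π_D/∂q_D = 0: 130 - 6q_D - 2(q_Y) = 0.
Rearranging gives the reaction functions q_Y = (136 - 2q_D)/8 and q_D = (130 - 2q_Y)/6.
Substituting one into the other gives q_Y = 139/11 and q_D = 192/11.

12.64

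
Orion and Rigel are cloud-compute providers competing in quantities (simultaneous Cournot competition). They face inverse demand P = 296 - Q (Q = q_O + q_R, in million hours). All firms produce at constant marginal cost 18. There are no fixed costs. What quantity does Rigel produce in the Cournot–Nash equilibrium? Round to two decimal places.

92.67

Each firm earns π_i = (296 - Q)q_i - 18q_i.
First-order condition (treating rivals' output as given): 278 - 2q_i - q_j = 0.
By symmetry each firm produces the same amount; substituting q_j = q_i yields q_i = 278/3.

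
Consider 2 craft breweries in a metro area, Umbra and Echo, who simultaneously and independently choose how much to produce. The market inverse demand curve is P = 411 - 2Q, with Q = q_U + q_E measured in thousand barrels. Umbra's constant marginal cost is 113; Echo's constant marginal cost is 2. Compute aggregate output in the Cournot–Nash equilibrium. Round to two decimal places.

117.83

Umbra's profit: π_U = (411 - 2Q)q_U - (113q_U). Setting ∂π_U/∂q_U = 0: 298 - 4q_U - 2(q_E) = 0.
Echo's profit: π_E = (411 - 2Q)q_E - (2q_E). Setting ∂π_E/∂q_E = 0: 409 - 4q_E - 2(q_U) = 0.
Rearranging gives the reaction functions q_U = (298 - 2q_E)/4 and q_E = (409 - 2q_U)/4.
Substituting one into the other gives q_U = 187/6 and q_E = 260/3.
Total output Q = 187/6 + 260/3 = 707/6.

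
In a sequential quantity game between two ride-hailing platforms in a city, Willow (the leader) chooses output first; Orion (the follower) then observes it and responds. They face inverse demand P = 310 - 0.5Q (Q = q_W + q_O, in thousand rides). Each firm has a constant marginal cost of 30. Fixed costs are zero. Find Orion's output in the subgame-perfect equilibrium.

The follower Orion best-responds to any q_W: π_O = (310 - 0.5Q)q_O - 30q_O.
∂π_O/∂q_O = 280 - (1/2)q_W - q_O = 0 gives the reaction function q_O = (280 - (1/2)q_W).
The leader anticipates this reaction. Substituting into P = 310 - 0.5Q gives P = 170 - (1/4)q_W, so π_W = (170 - (1/4)q_W)q_W - 30q_W.
Leader FOC: 140 - (1/2)q_W = 0, so q_W = 280.
Then q_O = (280 - (1/2)·280) = 140.

140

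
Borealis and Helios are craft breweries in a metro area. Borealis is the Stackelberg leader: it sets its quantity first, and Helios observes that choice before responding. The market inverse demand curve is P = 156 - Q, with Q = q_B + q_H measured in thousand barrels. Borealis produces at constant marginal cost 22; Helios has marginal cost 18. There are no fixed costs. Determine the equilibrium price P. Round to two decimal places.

54.50

The follower Helios best-responds to any q_B: π_H = (156 - Q)q_H - 18q_H.
∂π_H/∂q_H = 138 - q_B - 2q_H = 0 gives the reaction function q_H = (138 - q_B)/2.
Borealis substitutes q_H(q_B) into its own profit: π_B = q_B(156 - q_B - (138 - q_B)/2) - 22q_B = (87 - (1/2)q_B)q_B - 22q_B.
The leader's first-order condition 65 - q_B = 0 yields q_B = 65.
Then q_H = (138 - 65)/2 = 73/2.
Total output Q = 203/2, so price P = 156 - 203/2 = 109/2.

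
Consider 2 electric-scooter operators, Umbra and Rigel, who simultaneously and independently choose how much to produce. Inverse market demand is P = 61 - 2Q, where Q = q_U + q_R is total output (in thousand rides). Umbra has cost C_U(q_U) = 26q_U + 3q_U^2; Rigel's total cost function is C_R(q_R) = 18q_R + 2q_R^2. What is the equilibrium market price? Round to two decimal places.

46.42

Umbra's profit: π_U = (61 - 2Q)q_U - (26q_U + 3q_U²). Setting ∂π_U/∂q_U = 0: 35 - 10q_U - 2(q_R) = 0.
Rigel's profit: π_R = (61 - 2Q)q_R - (18q_R + 2q_R²). Setting ∂π_R/∂q_R = 0: 43 - 8q_R - 2(q_U) = 0.
Best responses: q_U = (35 - 2q_R)/10, q_R = (43 - 2q_U)/8.
Solving the pair: q_U = 97/38, q_R = 90/19.
Total output Q = 277/38, so price P = 61 - 2·(277/38) = 882/19.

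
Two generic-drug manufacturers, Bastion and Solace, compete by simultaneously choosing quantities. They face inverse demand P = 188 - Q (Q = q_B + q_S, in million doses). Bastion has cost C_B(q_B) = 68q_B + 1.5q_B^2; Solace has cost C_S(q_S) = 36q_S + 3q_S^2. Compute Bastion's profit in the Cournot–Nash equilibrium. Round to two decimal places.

1073.08

Bastion's profit: π_B = (188 - Q)q_B - (68q_B + (3/2)q_B²). Setting ∂π_B/∂q_B = 0: 120 - 5q_B - (q_S) = 0.
Solace's profit: π_S = (188 - Q)q_S - (36q_S + 3q_S²). Setting ∂π_S/∂q_S = 0: 152 - 8q_S - (q_B) = 0.
Best responses: q_B = (120 - q_S)/5, q_S = (152 - q_B)/8.
Solving the pair: q_B = 808/39, q_S = 640/39.
Price P = 188 - 1448/39 = 150.8718.
Bastion's profit: 150.8718·(808/39) - 68·(808/39) - (3/2)(808/39)² = 1073.0835.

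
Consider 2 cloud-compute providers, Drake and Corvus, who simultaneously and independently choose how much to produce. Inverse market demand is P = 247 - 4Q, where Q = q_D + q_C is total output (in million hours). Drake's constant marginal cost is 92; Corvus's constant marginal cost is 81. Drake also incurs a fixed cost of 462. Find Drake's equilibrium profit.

114

Drake's profit: π_D = (247 - 4Q)q_D - (92q_D). Setting ∂π_D/∂q_D = 0: 155 - 8q_D - 4(q_C) = 0.
Corvus's first-order condition: 166 - 8q_C - 4(q_D) = 0.
Best responses: q_D = (155 - 4q_C)/8, q_C = (166 - 4q_D)/8.
Solving the pair: q_D = 12, q_C = 59/4.
Price P = 247 - 4·(107/4) = 140.
Drake's profit: (140 - 92)·12 - 462 = 114.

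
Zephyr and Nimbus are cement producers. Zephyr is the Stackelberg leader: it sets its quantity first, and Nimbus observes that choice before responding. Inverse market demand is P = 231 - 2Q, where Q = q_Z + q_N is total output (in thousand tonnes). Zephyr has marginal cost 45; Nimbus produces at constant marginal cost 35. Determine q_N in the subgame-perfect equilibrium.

27

Solve by backward induction. Given q_Z, the follower Nimbus maximises π_N = (231 - 2q_Z - 2q_N)q_N - 35q_N.
Setting the follower's marginal profit to zero, 196 - 2q_Z - 4q_N = 0, i.e. q_N = (196 - 2q_Z)/4.
The leader anticipates this reaction. Substituting into P = 231 - 2Q gives P = 133 - q_Z, so π_Z = (133 - q_Z)q_Z - 45q_Z.
The leader's first-order condition 88 - 2q_Z = 0 yields q_Z = 44.
Then q_N = (196 - 2·44)/4 = 27.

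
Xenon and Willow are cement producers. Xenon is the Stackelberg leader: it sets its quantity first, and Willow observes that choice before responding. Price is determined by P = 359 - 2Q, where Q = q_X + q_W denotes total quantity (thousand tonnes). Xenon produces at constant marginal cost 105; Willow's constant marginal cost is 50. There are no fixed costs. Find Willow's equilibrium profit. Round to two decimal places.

5486.28

The follower Willow best-responds to any q_X: π_W = (359 - 2Q)q_W - 50q_W.
Follower FOC: 309 - 2q_X - 4q_W = 0, so q_W(q_X) = (309 - 2q_X)/4.
Xenon substitutes q_W(q_X) into its own profit: π_X = q_X(359 - 2q_X - (309 - 2q_X)/2) - 105q_X = (409/2 - q_X)q_X - 105q_X.
The leader's first-order condition 199/2 - 2q_X = 0 yields q_X = 199/4.
Then q_W = (309 - 2·(199/4))/4 = 419/8.
Price P = 359 - 2·(817/8) = 619/4.
Willow's profit: (619/4 - 50)·(419/8) = 5486.2813.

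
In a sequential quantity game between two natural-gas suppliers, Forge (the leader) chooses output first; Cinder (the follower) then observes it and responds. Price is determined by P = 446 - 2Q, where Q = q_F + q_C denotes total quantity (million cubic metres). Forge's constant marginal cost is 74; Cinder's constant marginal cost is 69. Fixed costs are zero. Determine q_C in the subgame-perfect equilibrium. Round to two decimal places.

48.38

The follower Cinder best-responds to any q_F: π_C = (446 - 2Q)q_C - 69q_C.
Setting the follower's marginal profit to zero, 377 - 2q_F - 4q_C = 0, i.e. q_C = (377 - 2q_F)/4.
Forge substitutes q_C(q_F) into its own profit: π_F = q_F(446 - 2q_F - (377 - 2q_F)/2) - 74q_F = (515/2 - q_F)q_F - 74q_F.
Leader FOC: 367/2 - 2q_F = 0, so q_F = 367/4.
Then q_C = (377 - 2·(367/4))/4 = 387/8.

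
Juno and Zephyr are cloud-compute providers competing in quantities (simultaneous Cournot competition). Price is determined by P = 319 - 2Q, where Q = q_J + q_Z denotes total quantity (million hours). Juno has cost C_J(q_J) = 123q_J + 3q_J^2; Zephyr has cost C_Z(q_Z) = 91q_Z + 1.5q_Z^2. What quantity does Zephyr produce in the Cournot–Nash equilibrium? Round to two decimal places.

Juno's profit: π_J = (319 - 2Q)q_J - (123q_J + 3q_J²). Setting ∂π_J/∂q_J = 0: 196 - 10q_J - 2(q_Z) = 0.
Zephyr's first-order condition: 228 - 7q_Z - 2(q_J) = 0.
Rearranging gives the reaction functions q_J = (196 - 2q_Z)/10 and q_Z = (228 - 2q_J)/7.
Solving the pair: q_J = 458/33, q_Z = 944/33.

28.61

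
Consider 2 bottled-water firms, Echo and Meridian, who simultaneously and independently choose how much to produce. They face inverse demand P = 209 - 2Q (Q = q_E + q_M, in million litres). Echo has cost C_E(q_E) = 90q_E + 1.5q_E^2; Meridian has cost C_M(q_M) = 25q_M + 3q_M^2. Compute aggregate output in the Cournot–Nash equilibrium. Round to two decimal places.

28.36

Echo's profit: π_E = (209 - 2Q)q_E - (90q_E + (3/2)q_E²). Setting ∂π_E/∂q_E = 0: 119 - 7q_E - 2(q_M) = 0.
Meridian's first-order condition: 184 - 10q_M - 2(q_E) = 0.
So q_E = (119 - 2q_M)/7 and q_M = (184 - 2q_E)/10.
Solving the pair: q_E = 137/11, q_M = 175/11.
Total output Q = 137/11 + 175/11 = 312/11.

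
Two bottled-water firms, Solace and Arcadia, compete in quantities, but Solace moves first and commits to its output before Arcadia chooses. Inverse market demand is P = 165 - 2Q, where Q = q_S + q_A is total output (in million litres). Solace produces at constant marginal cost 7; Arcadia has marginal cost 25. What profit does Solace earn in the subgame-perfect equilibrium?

1936

Solve by backward induction. Given q_S, the follower Arcadia maximises π_A = (165 - 2q_S - 2q_A)q_A - 25q_A.
Follower FOC: 140 - 2q_S - 4q_A = 0, so q_A(q_S) = (140 - 2q_S)/4.
Solace substitutes q_A(q_S) into its own profit: π_S = q_S(165 - 2q_S - (140 - 2q_S)/2) - 7q_S = (95 - q_S)q_S - 7q_S.
The leader's first-order condition 88 - 2q_S = 0 yields q_S = 44.
Then q_A = (140 - 2·44)/4 = 13.
Price P = 165 - 2·57 = 51.
Solace's profit: (51 - 7)·44 = 1936.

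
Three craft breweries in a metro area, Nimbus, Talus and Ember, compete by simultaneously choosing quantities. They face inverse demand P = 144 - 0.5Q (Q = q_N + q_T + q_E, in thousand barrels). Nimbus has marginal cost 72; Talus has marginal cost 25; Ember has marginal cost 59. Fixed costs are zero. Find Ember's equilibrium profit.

Nimbus's profit: π_N = (144 - 0.5Q)q_N - (72q_N). Setting ∂π_N/∂q_N = 0: 72 - q_N - (1/2)(q_T + q_E) = 0.
Talus's profit: π_T = (144 - 0.5Q)q_T - (25q_T). Setting ∂π_T/∂q_T = 0: 119 - q_T - (1/2)(q_N + q_E) = 0.
Ember's first-order condition: 85 - q_E - (1/2)(q_N + q_T) = 0.
Adding the 3 first-order conditions: 276 − 2Q = 0, so Q = 138.
Back-substituting: q_N = (72 − 69)/(1/2) = 6, q_T = (119 − 69)/(1/2) = 100, q_E = (85 − 69)/(1/2) = 32.
Price P = 144 - (1/2)·138 = 75.
Ember's profit: (75 - 59)·32 = 512.

512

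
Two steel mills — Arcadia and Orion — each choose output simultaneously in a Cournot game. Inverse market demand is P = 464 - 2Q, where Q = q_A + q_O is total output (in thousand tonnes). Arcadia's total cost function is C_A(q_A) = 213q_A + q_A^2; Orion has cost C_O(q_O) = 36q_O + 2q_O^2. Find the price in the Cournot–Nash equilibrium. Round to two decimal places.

317.73

Arcadia's profit: π_A = (464 - 2Q)q_A - (213q_A + q_A²). Setting ∂π_A/∂q_A = 0: 251 - 6q_A - 2(q_O) = 0.
Orion's first-order condition: 428 - 8q_O - 2(q_A) = 0.
So q_A = (251 - 2q_O)/6 and q_O = (428 - 2q_A)/8.
Substituting one into the other gives q_A = 288/11 and q_O = 1033/22.
Total output Q = 1609/22, so price P = 464 - 2·(1609/22) = 317.7273.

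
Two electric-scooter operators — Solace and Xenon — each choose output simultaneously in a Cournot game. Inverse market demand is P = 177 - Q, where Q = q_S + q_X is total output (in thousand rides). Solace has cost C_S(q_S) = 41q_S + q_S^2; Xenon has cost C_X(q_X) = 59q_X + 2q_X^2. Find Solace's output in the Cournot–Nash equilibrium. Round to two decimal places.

Solace's profit: π_S = (177 - Q)q_S - (41q_S + q_S²). Setting ∂π_S/∂q_S = 0: 136 - 4q_S - (q_X) = 0.
Xenon's profit: π_X = (177 - Q)q_X - (59q_X + 2q_X²). Setting ∂π_X/∂q_X = 0: 118 - 6q_X - (q_S) = 0.
Best responses: q_S = (136 - q_X)/4, q_X = (118 - q_S)/6.
Substituting one into the other gives q_S = 698/23 and q_X = 336/23.

30.35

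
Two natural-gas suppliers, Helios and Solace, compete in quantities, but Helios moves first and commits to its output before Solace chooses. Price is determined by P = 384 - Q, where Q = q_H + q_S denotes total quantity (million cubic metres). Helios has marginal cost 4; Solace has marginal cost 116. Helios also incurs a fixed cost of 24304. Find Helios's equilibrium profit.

5954

Solve by backward induction. Given q_H, the follower Solace maximises π_S = (384 - q_H - q_S)q_S - 116q_S.
Follower FOC: 268 - q_H - 2q_S = 0, so q_S(q_H) = (268 - q_H)/2.
Helios substitutes q_S(q_H) into its own profit: π_H = q_H(384 - q_H - (268 - q_H)/2) - 4q_H = (250 - (1/2)q_H)q_H - 4q_H.
The leader's first-order condition 246 - q_H = 0 yields q_H = 246.
Then q_S = (268 - 246)/2 = 11.
Price P = 384 - 257 = 127.
Helios's profit: (127 - 4)·246 - 24304 = 5954.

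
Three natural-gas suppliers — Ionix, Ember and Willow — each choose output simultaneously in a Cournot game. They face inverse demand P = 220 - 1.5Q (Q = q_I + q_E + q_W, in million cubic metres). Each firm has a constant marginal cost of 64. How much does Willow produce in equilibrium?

26

A representative firm's profit is π_i = q_i(220 - 1.5Q) - 64q_i.
First-order condition (treating rivals' output as given): 156 - 3q_i - (3/2)·Σ_{j≠i} q_j = 0.
With identical firms every q_j equals q_i, so Σ_{j≠i} q_j = 2q_i and 156 = 6q_i, giving q_i = 26.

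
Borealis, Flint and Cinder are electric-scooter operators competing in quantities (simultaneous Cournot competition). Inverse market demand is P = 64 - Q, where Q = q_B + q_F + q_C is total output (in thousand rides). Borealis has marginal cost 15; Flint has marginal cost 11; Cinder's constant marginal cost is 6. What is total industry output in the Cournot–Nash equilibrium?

40

Borealis's profit: π_B = (64 - Q)q_B - (15q_B). Setting ∂π_B/∂q_B = 0: 49 - 2q_B - (q_F + q_C) = 0.
Flint's profit: π_F = (64 - Q)q_F - (11q_F). Setting ∂π_F/∂q_F = 0: 53 - 2q_F - (q_B + q_C) = 0.
Cinder's first-order condition: 58 - 2q_C - (q_B + q_F) = 0.
Adding the 3 conditions: 160 − 2Q − 2Q = 0, i.e. Q = 40.
Back-substituting: q_B = (49 − 40) = 9, q_F = (53 − 40) = 13, q_C = (58 − 40) = 18.
Total output Q = 9 + 13 + 18 = 40.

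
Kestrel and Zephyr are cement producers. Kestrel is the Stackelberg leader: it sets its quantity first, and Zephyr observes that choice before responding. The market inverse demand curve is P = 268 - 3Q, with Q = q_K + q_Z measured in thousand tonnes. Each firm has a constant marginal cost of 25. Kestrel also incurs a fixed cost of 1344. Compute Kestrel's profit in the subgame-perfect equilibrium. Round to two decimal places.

1116.38

The follower Zephyr best-responds to any q_K: π_Z = (268 - 3Q)q_Z - 25q_Z.
∂π_Z/∂q_Z = 243 - 3q_K - 6q_Z = 0 gives the reaction function q_Z = (243 - 3q_K)/6.
The leader anticipates this reaction. Substituting into P = 268 - 3Q gives P = 293/2 - (3/2)q_K, so π_K = (293/2 - (3/2)q_K)q_K - 25q_K.
The leader's first-order condition 243/2 - 3q_K = 0 yields q_K = 81/2.
Then q_Z = (243 - 3·(81/2))/6 = 81/4.
Price P = 268 - 3·(243/4) = 343/4.
Kestrel's profit: (343/4 - 25)·(81/2) - 1344 = 1116.3750.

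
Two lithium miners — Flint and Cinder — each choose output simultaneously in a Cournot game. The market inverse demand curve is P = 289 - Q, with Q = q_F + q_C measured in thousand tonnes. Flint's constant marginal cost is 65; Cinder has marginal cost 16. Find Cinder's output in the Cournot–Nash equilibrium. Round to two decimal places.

107.33

Flint's profit: π_F = (289 - Q)q_F - (65q_F). Setting ∂π_F/∂q_F = 0: 224 - 2q_F - (q_C) = 0.
Cinder's first-order condition: 273 - 2q_C - (q_F) = 0.
Best responses: q_F = (224 - q_C)/2, q_C = (273 - q_F)/2.
Solving the pair: q_F = 175/3, q_C = 322/3.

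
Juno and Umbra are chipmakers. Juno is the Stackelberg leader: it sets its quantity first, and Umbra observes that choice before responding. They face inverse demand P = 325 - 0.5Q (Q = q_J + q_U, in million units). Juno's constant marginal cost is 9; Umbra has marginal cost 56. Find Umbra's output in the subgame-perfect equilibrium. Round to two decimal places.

87.50

Solve by backward induction. Given q_J, the follower Umbra maximises π_U = (325 - (1/2)q_J - (1/2)q_U)q_U - 56q_U.
Follower FOC: 269 - (1/2)q_J - q_U = 0, so q_U(q_J) = (269 - (1/2)q_J).
Juno substitutes q_U(q_J) into its own profit: π_J = q_J(325 - (1/2)q_J - (269 - (1/2)q_J)/2) - 9q_J = (381/2 - (1/4)q_J)q_J - 9q_J.
The leader's first-order condition 363/2 - (1/2)q_J = 0 yields q_J = 363.
Then q_U = (269 - (1/2)·363) = 175/2.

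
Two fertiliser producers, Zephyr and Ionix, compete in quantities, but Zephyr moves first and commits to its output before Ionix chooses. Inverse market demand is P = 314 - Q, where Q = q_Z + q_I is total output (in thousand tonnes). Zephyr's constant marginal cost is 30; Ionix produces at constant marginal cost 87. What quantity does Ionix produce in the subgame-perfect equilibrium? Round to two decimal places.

28.25

The follower Ionix best-responds to any q_Z: π_I = (314 - Q)q_I - 87q_I.
Setting the follower's marginal profit to zero, 227 - q_Z - 2q_I = 0, i.e. q_I = (227 - q_Z)/2.
Zephyr substitutes q_I(q_Z) into its own profit: π_Z = q_Z(314 - q_Z - (227 - q_Z)/2) - 30q_Z = (401/2 - (1/2)q_Z)q_Z - 30q_Z.
Leader FOC: 341/2 - q_Z = 0, so q_Z = 341/2.
Then q_I = (227 - 341/2)/2 = 113/4.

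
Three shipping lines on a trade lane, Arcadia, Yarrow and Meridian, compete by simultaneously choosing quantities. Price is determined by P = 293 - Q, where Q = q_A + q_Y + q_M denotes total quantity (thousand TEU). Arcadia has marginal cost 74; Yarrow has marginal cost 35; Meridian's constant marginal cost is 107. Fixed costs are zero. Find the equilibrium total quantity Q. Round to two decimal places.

165.75

Arcadia's profit: π_A = (293 - Q)q_A - (74q_A). Setting ∂π_A/∂q_A = 0: 219 - 2q_A - (q_Y + q_M) = 0.
Yarrow's first-order condition: 258 - 2q_Y - (q_A + q_M) = 0.
Meridian's first-order condition: 186 - 2q_M - (q_A + q_Y) = 0.
Summing all 3 equations gives 663 − 4Q = 0, hence Q = 663/4.
Back-substituting: q_A = (219 − 663/4) = 213/4, q_Y = (258 − 663/4) = 369/4, q_M = (186 − 663/4) = 81/4.
Total output Q = 213/4 + 369/4 + 81/4 = 663/4.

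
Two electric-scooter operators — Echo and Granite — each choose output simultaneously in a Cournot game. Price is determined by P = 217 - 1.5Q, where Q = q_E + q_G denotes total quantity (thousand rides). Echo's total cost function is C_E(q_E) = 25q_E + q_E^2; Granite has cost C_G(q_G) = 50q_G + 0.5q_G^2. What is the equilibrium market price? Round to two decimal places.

127.04

Echo's profit: π_E = (217 - 1.5Q)q_E - (25q_E + q_E²). Setting ∂π_E/∂q_E = 0: 192 - 5q_E - (3/2)(q_G) = 0.
Granite's profit: π_G = (217 - 1.5Q)q_G - (50q_G + (1/2)q_G²). Setting ∂π_G/∂q_G = 0: 167 - 4q_G - (3/2)(q_E) = 0.
Rearranging gives the reaction functions q_E = (192 - (3/2)q_G)/5 and q_G = (167 - (3/2)q_E)/4.
Substituting one into the other gives q_E = 29.1549 and q_G = 30.8169.
Total output Q = 59.9718, so price P = 217 - (3/2)·59.9718 = 127.0423.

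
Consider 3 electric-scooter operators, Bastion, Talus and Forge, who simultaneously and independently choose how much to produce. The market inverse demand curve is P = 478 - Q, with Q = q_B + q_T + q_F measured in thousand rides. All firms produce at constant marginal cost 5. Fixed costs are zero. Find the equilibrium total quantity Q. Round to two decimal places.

A representative firm's profit is π_i = q_i(478 - Q) - 5q_i.
Setting ∂π_i/∂q_i = 0 with rivals' quantities fixed: 473 - 2q_i - Σ_{j≠i} q_j = 0.
By symmetry each firm produces the same amount; substituting Σ_{j≠i} q_j = 2q_i yields q_i = 473/4.
Total output Q = 473/4 + 473/4 + 473/4 = 1419/4.

354.75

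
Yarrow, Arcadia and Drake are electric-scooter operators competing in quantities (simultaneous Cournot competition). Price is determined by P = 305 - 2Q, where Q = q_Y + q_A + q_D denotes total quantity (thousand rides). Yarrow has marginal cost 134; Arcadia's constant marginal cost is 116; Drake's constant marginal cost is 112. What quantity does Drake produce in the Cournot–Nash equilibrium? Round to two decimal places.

27.38

Yarrow's profit: π_Y = (305 - 2Q)q_Y - (134q_Y). Setting ∂π_Y/∂q_Y = 0: 171 - 4q_Y - 2(q_A + q_D) = 0.
Arcadia's first-order condition: 189 - 4q_A - 2(q_Y + q_D) = 0.
Drake's profit: π_D = (305 - 2Q)q_D - (112q_D). Setting ∂π_D/∂q_D = 0: 193 - 4q_D - 2(q_Y + q_A) = 0.
Adding the 3 first-order conditions: 553 − 8Q = 0, so Q = 553/8.
Back-substituting: q_Y = (171 − 553/4)/2 = 131/8, q_A = (189 − 553/4)/2 = 203/8, q_D = (193 − 553/4)/2 = 219/8.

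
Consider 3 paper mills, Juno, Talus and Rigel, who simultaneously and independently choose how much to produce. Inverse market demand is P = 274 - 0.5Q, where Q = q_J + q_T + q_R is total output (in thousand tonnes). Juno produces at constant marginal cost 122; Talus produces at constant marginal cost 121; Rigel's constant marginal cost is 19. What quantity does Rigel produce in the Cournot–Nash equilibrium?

230

Juno's profit: π_J = (274 - 0.5Q)q_J - (122q_J). Setting ∂π_J/∂q_J = 0: 152 - q_J - (1/2)(q_T + q_R) = 0.
Talus's first-order condition: 153 - q_T - (1/2)(q_J + q_R) = 0.
Rigel's first-order condition: 255 - q_R - (1/2)(q_J + q_T) = 0.
Adding the 3 first-order conditions: 560 − 2Q = 0, so Q = 280.
Back-substituting: q_J = (152 − 140)/(1/2) = 24, q_T = (153 − 140)/(1/2) = 26, q_R = (255 − 140)/(1/2) = 230.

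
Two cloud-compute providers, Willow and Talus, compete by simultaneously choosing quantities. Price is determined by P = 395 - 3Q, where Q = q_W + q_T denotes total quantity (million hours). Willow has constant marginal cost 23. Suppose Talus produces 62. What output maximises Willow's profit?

With the rival's output fixed at 62, Willow's profit is π_W = (395 - 3·62 - 3q_W)q_W - (23q_W) = (209 - 3q_W)q_W - (23q_W).
∂π_W/∂q_W = 186 - 6q_W = 0, so q_W = 31.

31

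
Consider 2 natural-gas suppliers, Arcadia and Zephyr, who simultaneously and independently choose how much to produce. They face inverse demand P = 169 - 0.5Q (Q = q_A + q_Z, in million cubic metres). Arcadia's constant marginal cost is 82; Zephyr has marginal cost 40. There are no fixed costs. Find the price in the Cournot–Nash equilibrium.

97

Arcadia's profit: π_A = (169 - 0.5Q)q_A - (82q_A). Setting ∂π_A/∂q_A = 0: 87 - q_A - (1/2)(q_Z) = 0.
Zephyr's first-order condition: 129 - q_Z - (1/2)(q_A) = 0.
Rearranging gives the reaction functions q_A = (87 - (1/2)q_Z) and q_Z = (129 - (1/2)q_A).
Solving the pair: q_A = 30, q_Z = 114.
Total output Q = 144, so price P = 169 - (1/2)·144 = 97.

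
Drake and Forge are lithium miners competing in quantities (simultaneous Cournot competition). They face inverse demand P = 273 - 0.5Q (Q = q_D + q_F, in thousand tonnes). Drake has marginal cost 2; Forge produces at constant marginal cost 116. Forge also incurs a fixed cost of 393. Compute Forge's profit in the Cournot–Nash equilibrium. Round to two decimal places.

17.89

Drake's profit: π_D = (273 - 0.5Q)q_D - (2q_D). Setting ∂π_D/∂q_D = 0: 271 - q_D - (1/2)(q_F) = 0.
Forge's profit: π_F = (273 - 0.5Q)q_F - (116q_F). Setting ∂π_F/∂q_F = 0: 157 - q_F - (1/2)(q_D) = 0.
Best responses: q_D = (271 - (1/2)q_F), q_F = (157 - (1/2)q_D).
Substituting one into the other gives q_D = 770/3 and q_F = 86/3.
Price P = 273 - (1/2)·(856/3) = 391/3.
Forge's profit: (391/3 - 116)·(86/3) - 393 = 161/9.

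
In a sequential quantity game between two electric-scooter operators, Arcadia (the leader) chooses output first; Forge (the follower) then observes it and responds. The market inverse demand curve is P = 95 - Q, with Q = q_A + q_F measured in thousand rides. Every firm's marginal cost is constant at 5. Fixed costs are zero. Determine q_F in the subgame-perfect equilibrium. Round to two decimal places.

Solve by backward induction. Given q_A, the follower Forge maximises π_F = (95 - q_A - q_F)q_F - 5q_F.
∂π_F/∂q_F = 90 - q_A - 2q_F = 0 gives the reaction function q_F = (90 - q_A)/2.
Arcadia substitutes q_F(q_A) into its own profit: π_A = q_A(95 - q_A - (90 - q_A)/2) - 5q_A = (50 - (1/2)q_A)q_A - 5q_A.
The leader's first-order condition 45 - q_A = 0 yields q_A = 45.
Then q_F = (90 - 45)/2 = 45/2.

22.50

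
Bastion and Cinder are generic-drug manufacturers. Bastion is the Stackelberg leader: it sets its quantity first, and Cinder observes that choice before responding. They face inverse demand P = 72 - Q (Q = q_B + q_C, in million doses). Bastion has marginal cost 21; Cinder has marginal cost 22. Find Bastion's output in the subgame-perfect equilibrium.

26

Solve by backward induction. Given q_B, the follower Cinder maximises π_C = (72 - q_B - q_C)q_C - 22q_C.
Setting the follower's marginal profit to zero, 50 - q_B - 2q_C = 0, i.e. q_C = (50 - q_B)/2.
Bastion substitutes q_C(q_B) into its own profit: π_B = q_B(72 - q_B - (50 - q_B)/2) - 21q_B = (47 - (1/2)q_B)q_B - 21q_B.
Maximising: ∂π_B/∂q_B = 26 - q_B = 0, giving q_B = 26.
Then q_C = (50 - 26)/2 = 12.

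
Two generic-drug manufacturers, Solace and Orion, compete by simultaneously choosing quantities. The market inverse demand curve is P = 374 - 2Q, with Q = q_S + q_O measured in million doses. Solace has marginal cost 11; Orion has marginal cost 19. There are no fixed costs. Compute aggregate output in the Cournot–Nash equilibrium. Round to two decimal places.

Solace's profit: π_S = (374 - 2Q)q_S - (11q_S). Setting ∂π_S/∂q_S = 0: 363 - 4q_S - 2(q_O) = 0.
Orion's first-order condition: 355 - 4q_O - 2(q_S) = 0.
Best responses: q_S = (363 - 2q_O)/4, q_O = (355 - 2q_S)/4.
Solving the pair: q_S = 371/6, q_O = 347/6.
Total output Q = 371/6 + 347/6 = 359/3.

119.67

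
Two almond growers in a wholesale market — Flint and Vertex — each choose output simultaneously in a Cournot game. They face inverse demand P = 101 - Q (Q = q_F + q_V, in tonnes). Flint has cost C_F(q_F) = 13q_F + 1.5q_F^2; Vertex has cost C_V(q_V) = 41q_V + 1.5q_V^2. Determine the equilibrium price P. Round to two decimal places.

76.33

Flint's profit: π_F = (101 - Q)q_F - (13q_F + (3/2)q_F²). Setting ∂π_F/∂q_F = 0: 88 - 5q_F - (q_V) = 0.
Vertex's first-order condition: 60 - 5q_V - (q_F) = 0.
So q_F = (88 - q_V)/5 and q_V = (60 - q_F)/5.
Solving the pair: q_F = 95/6, q_V = 53/6.
Total output Q = 74/3, so price P = 101 - 74/3 = 229/3.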